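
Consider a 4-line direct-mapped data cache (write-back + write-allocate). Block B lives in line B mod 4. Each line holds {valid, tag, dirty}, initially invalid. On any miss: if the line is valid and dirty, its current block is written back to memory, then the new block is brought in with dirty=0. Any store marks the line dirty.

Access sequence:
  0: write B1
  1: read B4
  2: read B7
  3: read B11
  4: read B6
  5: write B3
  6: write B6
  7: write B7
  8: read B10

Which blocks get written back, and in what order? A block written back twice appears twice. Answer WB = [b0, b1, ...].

0: W B1 → L1 miss [D]
1: R B4 → L0 miss [-]
2: R B7 → L3 miss [-]
3: R B11 → L3 miss [-]
4: R B6 → L2 miss [-]
5: W B3 → L3 miss [D]
6: W B6 → L2 hit [D]
7: W B7 → L3 miss wb→B3 [D]
8: R B10 → L2 miss wb→B6 [-]

WB = [3, 6]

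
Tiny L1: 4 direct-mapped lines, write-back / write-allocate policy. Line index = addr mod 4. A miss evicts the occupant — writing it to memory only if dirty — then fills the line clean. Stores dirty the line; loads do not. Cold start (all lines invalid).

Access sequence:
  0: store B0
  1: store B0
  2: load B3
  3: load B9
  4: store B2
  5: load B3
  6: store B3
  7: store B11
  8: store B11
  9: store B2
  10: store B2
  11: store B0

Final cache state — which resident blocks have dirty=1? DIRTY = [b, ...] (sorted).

  0 | W B0 → L0 miss [D]
  1 | W B0 → L0 hit [D]
  2 | R B3 → L3 miss [-]
  3 | R B9 → L1 miss [-]
  4 | W B2 → L2 miss [D]
  5 | R B3 → L3 hit [-]
  6 | W B3 → L3 hit [D]
  7 | W B11 → L3 miss wb→B3 [D]
  8 | W B11 → L3 hit [D]
  9 | W B2 → L2 hit [D]
  10 | W B2 → L2 hit [D]
  11 | W B0 → L0 hit [D]

DIRTY = [0, 2, 11]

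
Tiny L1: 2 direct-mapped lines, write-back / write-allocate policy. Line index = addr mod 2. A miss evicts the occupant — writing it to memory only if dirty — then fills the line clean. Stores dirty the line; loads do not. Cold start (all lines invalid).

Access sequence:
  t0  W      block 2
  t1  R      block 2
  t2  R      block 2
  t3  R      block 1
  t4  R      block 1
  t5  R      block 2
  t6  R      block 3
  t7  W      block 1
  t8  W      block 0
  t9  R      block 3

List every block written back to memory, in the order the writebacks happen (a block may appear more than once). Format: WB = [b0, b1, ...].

  0 | W B2 → L0 miss [D]
  1 | R B2 → L0 hit [D]
  2 | R B2 → L0 hit [D]
  3 | R B1 → L1 miss [-]
  4 | R B1 → L1 hit [-]
  5 | R B2 → L0 hit [D]
  6 | R B3 → L1 miss [-]
  7 | W B1 → L1 miss [D]
  8 | W B0 → L0 miss wb→B2 [D]
  9 | R B3 → L1 miss wb→B1 [-]

WB = [2, 1]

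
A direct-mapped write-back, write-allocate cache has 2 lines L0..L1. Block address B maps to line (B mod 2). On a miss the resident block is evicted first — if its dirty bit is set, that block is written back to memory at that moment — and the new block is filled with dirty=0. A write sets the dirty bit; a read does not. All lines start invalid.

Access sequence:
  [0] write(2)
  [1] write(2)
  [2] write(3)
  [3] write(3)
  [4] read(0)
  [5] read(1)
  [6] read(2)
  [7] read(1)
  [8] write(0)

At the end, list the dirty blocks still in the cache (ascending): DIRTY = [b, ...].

DIRTY = [0]

0: W B2 -> L0 miss  d=D]
1: W B2 -> L0 hit  d=D]
2: W B3 -> L1 miss  d=D]
3: W B3 -> L1 hit  d=D]
4: R B0 -> L0 miss wb->B2  d=-]
5: R B1 -> L1 miss wb->B3  d=-]
6: R B2 -> L0 miss  d=-]
7: R B1 -> L1 hit  d=-]
8: W B0 -> L0 miss  d=D]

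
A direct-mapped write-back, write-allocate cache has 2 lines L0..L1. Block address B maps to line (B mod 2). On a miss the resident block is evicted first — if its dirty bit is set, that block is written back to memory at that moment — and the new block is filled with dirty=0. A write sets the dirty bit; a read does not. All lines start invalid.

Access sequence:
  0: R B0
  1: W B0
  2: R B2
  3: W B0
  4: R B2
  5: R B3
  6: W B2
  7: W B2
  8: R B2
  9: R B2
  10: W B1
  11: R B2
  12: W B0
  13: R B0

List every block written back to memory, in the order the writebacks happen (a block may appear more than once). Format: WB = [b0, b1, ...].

  0 | R B0 → L0 miss [-]
  1 | W B0 → L0 hit [D]
  2 | R B2 → L0 miss wb→B0 [-]
  3 | W B0 → L0 miss [D]
  4 | R B2 → L0 miss wb→B0 [-]
  5 | R B3 → L1 miss [-]
  6 | W B2 → L0 hit [D]
  7 | W B2 → L0 hit [D]
  8 | R B2 → L0 hit [D]
  9 | R B2 → L0 hit [D]
  10 | W B1 → L1 miss [D]
  11 | R B2 → L0 hit [D]
  12 | W B0 → L0 miss wb→B2 [D]
  13 | R B0 → L0 hit [D]

WB = [0, 0, 2]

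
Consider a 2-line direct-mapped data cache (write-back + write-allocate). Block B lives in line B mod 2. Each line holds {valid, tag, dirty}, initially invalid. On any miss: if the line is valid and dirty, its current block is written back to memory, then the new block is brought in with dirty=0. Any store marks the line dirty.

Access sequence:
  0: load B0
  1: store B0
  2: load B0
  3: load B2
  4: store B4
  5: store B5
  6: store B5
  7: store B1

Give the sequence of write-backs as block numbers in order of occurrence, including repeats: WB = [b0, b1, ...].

0: R B0 -> L0 miss  d=-]
1: W B0 -> L0 hit  d=D]
2: R B0 -> L0 hit  d=D]
3: R B2 -> L0 miss wb->B0  d=-]
4: W B4 -> L0 miss  d=D]
5: W B5 -> L1 miss  d=D]
6: W B5 -> L1 hit  d=D]
7: W B1 -> L1 miss wb->B5  d=D]

WB = [0, 5]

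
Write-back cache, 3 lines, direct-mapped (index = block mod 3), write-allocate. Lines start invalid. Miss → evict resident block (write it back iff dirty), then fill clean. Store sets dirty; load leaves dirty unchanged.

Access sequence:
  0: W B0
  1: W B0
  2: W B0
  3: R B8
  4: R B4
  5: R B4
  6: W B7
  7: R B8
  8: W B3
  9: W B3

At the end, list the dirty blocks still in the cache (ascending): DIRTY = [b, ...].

DIRTY = [3, 7]

0: W B0 -> L0 miss  d=D]
1: W B0 -> L0 hit  d=D]
2: W B0 -> L0 hit  d=D]
3: R B8 -> L2 miss  d=-]
4: R B4 -> L1 miss  d=-]
5: R B4 -> L1 hit  d=-]
6: W B7 -> L1 miss  d=D]
7: R B8 -> L2 hit  d=-]
8: W B3 -> L0 miss wb->B0  d=D]
9: W B3 -> L0 hit  d=D]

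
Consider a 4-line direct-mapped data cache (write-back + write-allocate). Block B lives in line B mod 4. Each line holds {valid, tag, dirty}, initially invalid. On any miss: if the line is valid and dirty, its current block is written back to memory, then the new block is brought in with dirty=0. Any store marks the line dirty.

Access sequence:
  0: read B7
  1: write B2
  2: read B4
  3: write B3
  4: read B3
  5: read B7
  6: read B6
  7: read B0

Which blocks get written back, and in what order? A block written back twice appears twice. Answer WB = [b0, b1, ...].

0: R B7 -> L3 miss  d=-]
1: W B2 -> L2 miss  d=D]
2: R B4 -> L0 miss  d=-]
3: W B3 -> L3 miss  d=D]
4: R B3 -> L3 hit  d=D]
5: R B7 -> L3 miss wb->B3  d=-]
6: R B6 -> L2 miss wb->B2  d=-]
7: R B0 -> L0 miss  d=-]

WB = [3, 2]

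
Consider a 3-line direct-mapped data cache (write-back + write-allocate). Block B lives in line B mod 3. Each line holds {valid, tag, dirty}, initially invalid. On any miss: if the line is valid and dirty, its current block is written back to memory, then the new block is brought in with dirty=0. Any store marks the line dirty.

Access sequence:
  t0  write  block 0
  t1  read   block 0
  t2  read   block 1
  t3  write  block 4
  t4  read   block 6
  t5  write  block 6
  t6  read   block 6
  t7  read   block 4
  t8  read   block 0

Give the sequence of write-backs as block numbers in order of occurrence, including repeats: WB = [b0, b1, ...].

  0 | W B0 → L0 miss [D]
  1 | R B0 → L0 hit [D]
  2 | R B1 → L1 miss [-]
  3 | W B4 → L1 miss [D]
  4 | R B6 → L0 miss wb→B0 [-]
  5 | W B6 → L0 hit [D]
  6 | R B6 → L0 hit [D]
  7 | R B4 → L1 hit [D]
  8 | R B0 → L0 miss wb→B6 [-]

WB = [0, 6]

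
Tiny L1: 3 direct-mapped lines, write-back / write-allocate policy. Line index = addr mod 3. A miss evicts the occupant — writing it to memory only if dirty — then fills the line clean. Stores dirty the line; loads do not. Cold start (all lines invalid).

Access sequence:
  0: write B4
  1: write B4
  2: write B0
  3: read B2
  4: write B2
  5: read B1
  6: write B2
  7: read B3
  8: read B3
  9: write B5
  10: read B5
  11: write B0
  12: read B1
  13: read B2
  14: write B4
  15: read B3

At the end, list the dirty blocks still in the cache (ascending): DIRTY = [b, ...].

  0 | W B4 → L1 miss [D]
  1 | W B4 → L1 hit [D]
  2 | W B0 → L0 miss [D]
  3 | R B2 → L2 miss [-]
  4 | W B2 → L2 hit [D]
  5 | R B1 → L1 miss wb→B4 [-]
  6 | W B2 → L2 hit [D]
  7 | R B3 → L0 miss wb→B0 [-]
  8 | R B3 → L0 hit [-]
  9 | W B5 → L2 miss wb→B2 [D]
  10 | R B5 → L2 hit [D]
  11 | W B0 → L0 miss [D]
  12 | R B1 → L1 hit [-]
  13 | R B2 → L2 miss wb→B5 [-]
  14 | W B4 → L1 miss [D]
  15 | R B3 → L0 miss wb→B0 [-]

DIRTY = [4]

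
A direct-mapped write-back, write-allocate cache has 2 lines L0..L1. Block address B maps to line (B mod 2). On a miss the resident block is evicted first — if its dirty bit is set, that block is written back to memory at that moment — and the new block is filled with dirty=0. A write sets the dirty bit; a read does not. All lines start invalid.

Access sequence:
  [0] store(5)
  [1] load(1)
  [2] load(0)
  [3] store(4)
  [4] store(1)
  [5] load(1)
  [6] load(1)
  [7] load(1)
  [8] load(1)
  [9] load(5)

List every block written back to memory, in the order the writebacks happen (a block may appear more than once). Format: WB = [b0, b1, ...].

0: W B5 → L1 miss [D]
1: R B1 → L1 miss wb→B5 [-]
2: R B0 → L0 miss [-]
3: W B4 → L0 miss [D]
4: W B1 → L1 hit [D]
5: R B1 → L1 hit [D]
6: R B1 → L1 hit [D]
7: R B1 → L1 hit [D]
8: R B1 → L1 hit [D]
9: R B5 → L1 miss wb→B1 [-]

WB = [5, 1]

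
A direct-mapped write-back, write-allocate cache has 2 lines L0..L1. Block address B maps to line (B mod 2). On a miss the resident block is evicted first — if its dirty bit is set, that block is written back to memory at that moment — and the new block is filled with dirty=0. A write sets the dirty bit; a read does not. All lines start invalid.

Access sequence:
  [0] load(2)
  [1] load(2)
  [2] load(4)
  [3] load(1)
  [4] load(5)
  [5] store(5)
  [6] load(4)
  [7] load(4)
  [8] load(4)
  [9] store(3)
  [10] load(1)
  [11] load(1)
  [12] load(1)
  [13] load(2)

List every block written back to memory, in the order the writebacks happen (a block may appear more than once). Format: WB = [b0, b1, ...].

0: R B2 → L0 miss [-]
1: R B2 → L0 hit [-]
2: R B4 → L0 miss [-]
3: R B1 → L1 miss [-]
4: R B5 → L1 miss [-]
5: W B5 → L1 hit [D]
6: R B4 → L0 hit [-]
7: R B4 → L0 hit [-]
8: R B4 → L0 hit [-]
9: W B3 → L1 miss wb→B5 [D]
10: R B1 → L1 miss wb→B3 [-]
11: R B1 → L1 hit [-]
12: R B1 → L1 hit [-]
13: R B2 → L0 miss [-]

WB = [5, 3]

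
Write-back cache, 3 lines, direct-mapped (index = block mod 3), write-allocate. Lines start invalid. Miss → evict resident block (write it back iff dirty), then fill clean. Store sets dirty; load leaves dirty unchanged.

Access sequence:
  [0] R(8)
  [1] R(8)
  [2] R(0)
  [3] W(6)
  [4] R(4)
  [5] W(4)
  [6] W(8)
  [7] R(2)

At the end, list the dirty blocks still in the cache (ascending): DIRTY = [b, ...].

DIRTY = [4, 6]

0: R B8 -> L2 miss  d=-]
1: R B8 -> L2 hit  d=-]
2: R B0 -> L0 miss  d=-]
3: W B6 -> L0 miss  d=D]
4: R B4 -> L1 miss  d=-]
5: W B4 -> L1 hit  d=D]
6: W B8 -> L2 hit  d=D]
7: R B2 -> L2 miss wb->B8  d=-]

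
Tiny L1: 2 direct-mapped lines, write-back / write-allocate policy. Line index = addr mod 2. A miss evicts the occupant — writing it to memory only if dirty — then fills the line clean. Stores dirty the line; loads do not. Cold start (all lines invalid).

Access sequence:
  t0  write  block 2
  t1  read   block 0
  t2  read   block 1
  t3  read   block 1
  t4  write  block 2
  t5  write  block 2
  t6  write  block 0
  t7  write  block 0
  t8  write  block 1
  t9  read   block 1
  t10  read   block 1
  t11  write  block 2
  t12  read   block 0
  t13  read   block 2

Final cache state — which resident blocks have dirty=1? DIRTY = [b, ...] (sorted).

0: W B2 → L0 miss [D]
1: R B0 → L0 miss wb→B2 [-]
2: R B1 → L1 miss [-]
3: R B1 → L1 hit [-]
4: W B2 → L0 miss [D]
5: W B2 → L0 hit [D]
6: W B0 → L0 miss wb→B2 [D]
7: W B0 → L0 hit [D]
8: W B1 → L1 hit [D]
9: R B1 → L1 hit [D]
10: R B1 → L1 hit [D]
11: W B2 → L0 miss wb→B0 [D]
12: R B0 → L0 miss wb→B2 [-]
13: R B2 → L0 miss [-]

DIRTY = [1]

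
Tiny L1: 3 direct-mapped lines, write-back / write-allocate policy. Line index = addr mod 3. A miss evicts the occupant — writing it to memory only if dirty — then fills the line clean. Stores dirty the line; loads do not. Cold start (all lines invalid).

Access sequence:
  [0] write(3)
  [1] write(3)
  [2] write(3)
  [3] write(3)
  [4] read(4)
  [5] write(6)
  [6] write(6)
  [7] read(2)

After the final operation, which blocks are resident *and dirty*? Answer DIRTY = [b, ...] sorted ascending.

DIRTY = [6]

0: W B3 -> L0 miss  d=D]
1: W B3 -> L0 hit  d=D]
2: W B3 -> L0 hit  d=D]
3: W B3 -> L0 hit  d=D]
4: R B4 -> L1 miss  d=-]
5: W B6 -> L0 miss wb->B3  d=D]
6: W B6 -> L0 hit  d=D]
7: R B2 -> L2 miss  d=-]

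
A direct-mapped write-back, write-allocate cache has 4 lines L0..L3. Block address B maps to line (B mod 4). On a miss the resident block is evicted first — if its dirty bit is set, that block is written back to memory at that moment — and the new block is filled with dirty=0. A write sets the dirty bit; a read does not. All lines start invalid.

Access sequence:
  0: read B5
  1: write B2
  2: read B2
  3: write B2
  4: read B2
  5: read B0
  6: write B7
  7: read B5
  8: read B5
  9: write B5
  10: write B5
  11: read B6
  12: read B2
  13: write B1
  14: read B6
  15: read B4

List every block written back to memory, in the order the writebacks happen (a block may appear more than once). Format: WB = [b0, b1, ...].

  0 | R B5 → L1 miss [-]
  1 | W B2 → L2 miss [D]
  2 | R B2 → L2 hit [D]
  3 | W B2 → L2 hit [D]
  4 | R B2 → L2 hit [D]
  5 | R B0 → L0 miss [-]
  6 | W B7 → L3 miss [D]
  7 | R B5 → L1 hit [-]
  8 | R B5 → L1 hit [-]
  9 | W B5 → L1 hit [D]
  10 | W B5 → L1 hit [D]
  11 | R B6 → L2 miss wb→B2 [-]
  12 | R B2 → L2 miss [-]
  13 | W B1 → L1 miss wb→B5 [D]
  14 | R B6 → L2 miss [-]
  15 | R B4 → L0 miss [-]

WB = [2, 5]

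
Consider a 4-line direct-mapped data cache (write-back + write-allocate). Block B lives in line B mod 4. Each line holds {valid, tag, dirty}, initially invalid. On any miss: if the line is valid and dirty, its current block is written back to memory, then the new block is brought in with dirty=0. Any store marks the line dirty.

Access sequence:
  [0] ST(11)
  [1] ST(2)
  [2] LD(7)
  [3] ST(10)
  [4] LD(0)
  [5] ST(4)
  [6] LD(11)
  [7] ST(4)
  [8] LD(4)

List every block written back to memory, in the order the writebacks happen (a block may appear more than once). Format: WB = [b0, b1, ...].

WB = [11, 2]

  0 | W B11 → L3 miss [D]
  1 | W B2 → L2 miss [D]
  2 | R B7 → L3 miss wb→B11 [-]
  3 | W B10 → L2 miss wb→B2 [D]
  4 | R B0 → L0 miss [-]
  5 | W B4 → L0 miss [D]
  6 | R B11 → L3 miss [-]
  7 | W B4 → L0 hit [D]
  8 | R B4 → L0 hit [D]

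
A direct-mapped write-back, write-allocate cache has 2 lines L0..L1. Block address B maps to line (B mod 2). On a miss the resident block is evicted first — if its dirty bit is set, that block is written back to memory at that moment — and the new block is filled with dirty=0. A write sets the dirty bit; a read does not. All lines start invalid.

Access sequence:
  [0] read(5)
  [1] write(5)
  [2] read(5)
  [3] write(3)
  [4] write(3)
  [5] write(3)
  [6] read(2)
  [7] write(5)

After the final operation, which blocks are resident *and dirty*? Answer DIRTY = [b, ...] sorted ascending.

DIRTY = [5]

0: R B5 → L1 miss [-]
1: W B5 → L1 hit [D]
2: R B5 → L1 hit [D]
3: W B3 → L1 miss wb→B5 [D]
4: W B3 → L1 hit [D]
5: W B3 → L1 hit [D]
6: R B2 → L0 miss [-]
7: W B5 → L1 miss wb→B3 [D]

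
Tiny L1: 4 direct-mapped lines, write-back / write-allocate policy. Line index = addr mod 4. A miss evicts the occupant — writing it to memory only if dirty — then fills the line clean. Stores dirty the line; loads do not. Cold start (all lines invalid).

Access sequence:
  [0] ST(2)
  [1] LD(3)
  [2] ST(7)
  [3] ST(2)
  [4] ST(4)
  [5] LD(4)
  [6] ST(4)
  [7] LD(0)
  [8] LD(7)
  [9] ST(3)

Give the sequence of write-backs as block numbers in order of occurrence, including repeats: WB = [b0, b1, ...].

  0 | W B2 → L2 miss [D]
  1 | R B3 → L3 miss [-]
  2 | W B7 → L3 miss [D]
  3 | W B2 → L2 hit [D]
  4 | W B4 → L0 miss [D]
  5 | R B4 → L0 hit [D]
  6 | W B4 → L0 hit [D]
  7 | R B0 → L0 miss wb→B4 [-]
  8 | R B7 → L3 hit [D]
  9 | W B3 → L3 miss wb→B7 [D]

WB = [4, 7]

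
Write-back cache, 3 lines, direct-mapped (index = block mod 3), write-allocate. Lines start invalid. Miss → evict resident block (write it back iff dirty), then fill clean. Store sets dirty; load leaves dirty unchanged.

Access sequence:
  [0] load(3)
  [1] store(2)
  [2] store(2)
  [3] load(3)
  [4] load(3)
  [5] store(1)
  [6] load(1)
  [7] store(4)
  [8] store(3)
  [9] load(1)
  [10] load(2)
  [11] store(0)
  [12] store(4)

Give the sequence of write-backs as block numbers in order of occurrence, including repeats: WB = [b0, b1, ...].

0: R B3 → L0 miss [-]
1: W B2 → L2 miss [D]
2: W B2 → L2 hit [D]
3: R B3 → L0 hit [-]
4: R B3 → L0 hit [-]
5: W B1 → L1 miss [D]
6: R B1 → L1 hit [D]
7: W B4 → L1 miss wb→B1 [D]
8: W B3 → L0 hit [D]
9: R B1 → L1 miss wb→B4 [-]
10: R B2 → L2 hit [D]
11: W B0 → L0 miss wb→B3 [D]
12: W B4 → L1 miss [D]

WB = [1, 4, 3]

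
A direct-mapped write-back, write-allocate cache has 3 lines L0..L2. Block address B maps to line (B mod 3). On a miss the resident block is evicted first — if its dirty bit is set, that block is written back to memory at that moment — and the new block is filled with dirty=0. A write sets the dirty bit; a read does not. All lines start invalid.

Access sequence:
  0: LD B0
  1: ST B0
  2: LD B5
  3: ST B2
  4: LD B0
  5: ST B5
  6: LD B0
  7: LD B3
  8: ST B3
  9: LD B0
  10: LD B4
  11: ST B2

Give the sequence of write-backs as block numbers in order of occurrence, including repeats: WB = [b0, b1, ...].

WB = [2, 0, 3, 5]

  0 | R B0 → L0 miss [-]
  1 | W B0 → L0 hit [D]
  2 | R B5 → L2 miss [-]
  3 | W B2 → L2 miss [D]
  4 | R B0 → L0 hit [D]
  5 | W B5 → L2 miss wb→B2 [D]
  6 | R B0 → L0 hit [D]
  7 | R B3 → L0 miss wb→B0 [-]
  8 | W B3 → L0 hit [D]
  9 | R B0 → L0 miss wb→B3 [-]
  10 | R B4 → L1 miss [-]
  11 | W B2 → L2 miss wb→B5 [D]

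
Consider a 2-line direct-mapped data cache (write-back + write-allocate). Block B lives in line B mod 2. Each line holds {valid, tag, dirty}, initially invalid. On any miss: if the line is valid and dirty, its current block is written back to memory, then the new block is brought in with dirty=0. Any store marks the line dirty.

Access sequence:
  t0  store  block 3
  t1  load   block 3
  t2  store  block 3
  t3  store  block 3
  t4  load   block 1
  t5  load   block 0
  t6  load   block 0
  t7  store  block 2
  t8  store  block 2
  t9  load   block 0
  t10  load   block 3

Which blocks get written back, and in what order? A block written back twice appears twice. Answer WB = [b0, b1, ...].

WB = [3, 2]

0: W B3 → L1 miss [D]
1: R B3 → L1 hit [D]
2: W B3 → L1 hit [D]
3: W B3 → L1 hit [D]
4: R B1 → L1 miss wb→B3 [-]
5: R B0 → L0 miss [-]
6: R B0 → L0 hit [-]
7: W B2 → L0 miss [D]
8: W B2 → L0 hit [D]
9: R B0 → L0 miss wb→B2 [-]
10: R B3 → L1 miss [-]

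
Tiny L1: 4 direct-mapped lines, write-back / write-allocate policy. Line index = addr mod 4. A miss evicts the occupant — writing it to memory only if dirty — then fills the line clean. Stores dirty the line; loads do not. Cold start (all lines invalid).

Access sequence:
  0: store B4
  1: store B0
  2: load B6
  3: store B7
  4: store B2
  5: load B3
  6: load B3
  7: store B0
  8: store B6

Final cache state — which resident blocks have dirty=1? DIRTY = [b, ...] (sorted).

0: W B4 → L0 miss [D]
1: W B0 → L0 miss wb→B4 [D]
2: R B6 → L2 miss [-]
3: W B7 → L3 miss [D]
4: W B2 → L2 miss [D]
5: R B3 → L3 miss wb→B7 [-]
6: R B3 → L3 hit [-]
7: W B0 → L0 hit [D]
8: W B6 → L2 miss wb→B2 [D]

DIRTY = [0, 6]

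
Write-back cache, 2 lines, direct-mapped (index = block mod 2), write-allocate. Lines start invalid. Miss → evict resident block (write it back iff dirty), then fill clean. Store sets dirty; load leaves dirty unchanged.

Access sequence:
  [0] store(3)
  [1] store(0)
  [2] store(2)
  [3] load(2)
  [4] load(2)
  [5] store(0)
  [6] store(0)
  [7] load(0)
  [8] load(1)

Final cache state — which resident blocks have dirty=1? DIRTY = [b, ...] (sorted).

0: W B3 → L1 miss [D]
1: W B0 → L0 miss [D]
2: W B2 → L0 miss wb→B0 [D]
3: R B2 → L0 hit [D]
4: R B2 → L0 hit [D]
5: W B0 → L0 miss wb→B2 [D]
6: W B0 → L0 hit [D]
7: R B0 → L0 hit [D]
8: R B1 → L1 miss wb→B3 [-]

DIRTY = [0]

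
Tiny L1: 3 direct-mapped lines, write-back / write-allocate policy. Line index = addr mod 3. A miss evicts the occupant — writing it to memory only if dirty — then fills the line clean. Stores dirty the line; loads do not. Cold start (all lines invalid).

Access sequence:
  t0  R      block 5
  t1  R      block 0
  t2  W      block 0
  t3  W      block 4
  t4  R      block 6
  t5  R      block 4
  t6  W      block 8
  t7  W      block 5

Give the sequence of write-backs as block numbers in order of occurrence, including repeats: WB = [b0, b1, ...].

0: R B5 -> L2 miss  d=-]
1: R B0 -> L0 miss  d=-]
2: W B0 -> L0 hit  d=D]
3: W B4 -> L1 miss  d=D]
4: R B6 -> L0 miss wb->B0  d=-]
5: R B4 -> L1 hit  d=D]
6: W B8 -> L2 miss  d=D]
7: W B5 -> L2 miss wb->B8  d=D]

WB = [0, 8]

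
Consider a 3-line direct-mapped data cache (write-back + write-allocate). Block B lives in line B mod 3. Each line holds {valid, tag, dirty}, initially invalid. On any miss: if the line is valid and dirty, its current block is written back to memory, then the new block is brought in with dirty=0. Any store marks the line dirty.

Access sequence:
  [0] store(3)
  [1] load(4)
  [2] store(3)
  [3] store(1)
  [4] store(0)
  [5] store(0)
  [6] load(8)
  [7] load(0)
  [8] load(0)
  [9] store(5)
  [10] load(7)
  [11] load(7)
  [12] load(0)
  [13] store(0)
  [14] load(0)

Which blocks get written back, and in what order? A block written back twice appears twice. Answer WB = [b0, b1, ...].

WB = [3, 1]

  0 | W B3 → L0 miss [D]
  1 | R B4 → L1 miss [-]
  2 | W B3 → L0 hit [D]
  3 | W B1 → L1 miss [D]
  4 | W B0 → L0 miss wb→B3 [D]
  5 | W B0 → L0 hit [D]
  6 | R B8 → L2 miss [-]
  7 | R B0 → L0 hit [D]
  8 | R B0 → L0 hit [D]
  9 | W B5 → L2 miss [D]
  10 | R B7 → L1 miss wb→B1 [-]
  11 | R B7 → L1 hit [-]
  12 | R B0 → L0 hit [D]
  13 | W B0 → L0 hit [D]
  14 | R B0 → L0 hit [D]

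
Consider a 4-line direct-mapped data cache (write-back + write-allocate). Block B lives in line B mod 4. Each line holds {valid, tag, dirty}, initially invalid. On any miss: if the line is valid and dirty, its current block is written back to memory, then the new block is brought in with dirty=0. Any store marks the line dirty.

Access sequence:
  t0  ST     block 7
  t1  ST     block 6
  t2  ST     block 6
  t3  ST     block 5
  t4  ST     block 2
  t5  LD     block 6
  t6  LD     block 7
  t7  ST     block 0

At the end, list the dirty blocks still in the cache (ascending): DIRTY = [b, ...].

DIRTY = [0, 5, 7]

  0 | W B7 → L3 miss [D]
  1 | W B6 → L2 miss [D]
  2 | W B6 → L2 hit [D]
  3 | W B5 → L1 miss [D]
  4 | W B2 → L2 miss wb→B6 [D]
  5 | R B6 → L2 miss wb→B2 [-]
  6 | R B7 → L3 hit [D]
  7 | W B0 → L0 miss [D]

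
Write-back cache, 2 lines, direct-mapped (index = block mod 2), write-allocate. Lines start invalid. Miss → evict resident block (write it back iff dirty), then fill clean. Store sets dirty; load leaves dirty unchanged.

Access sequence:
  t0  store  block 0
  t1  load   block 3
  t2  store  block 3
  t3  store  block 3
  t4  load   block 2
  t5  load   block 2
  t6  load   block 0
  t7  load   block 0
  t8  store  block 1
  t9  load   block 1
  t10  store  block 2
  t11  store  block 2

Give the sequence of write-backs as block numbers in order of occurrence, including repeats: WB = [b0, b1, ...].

  0 | W B0 → L0 miss [D]
  1 | R B3 → L1 miss [-]
  2 | W B3 → L1 hit [D]
  3 | W B3 → L1 hit [D]
  4 | R B2 → L0 miss wb→B0 [-]
  5 | R B2 → L0 hit [-]
  6 | R B0 → L0 miss [-]
  7 | R B0 → L0 hit [-]
  8 | W B1 → L1 miss wb→B3 [D]
  9 | R B1 → L1 hit [D]
  10 | W B2 → L0 miss [D]
  11 | W B2 → L0 hit [D]

WB = [0, 3]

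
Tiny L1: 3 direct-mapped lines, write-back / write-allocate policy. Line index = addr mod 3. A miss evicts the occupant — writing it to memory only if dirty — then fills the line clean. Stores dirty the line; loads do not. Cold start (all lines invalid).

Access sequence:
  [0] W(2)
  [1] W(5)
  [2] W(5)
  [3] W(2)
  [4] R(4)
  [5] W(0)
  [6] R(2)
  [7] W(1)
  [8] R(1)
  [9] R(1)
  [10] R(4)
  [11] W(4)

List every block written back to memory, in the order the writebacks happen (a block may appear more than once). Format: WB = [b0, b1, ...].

0: W B2 → L2 miss [D]
1: W B5 → L2 miss wb→B2 [D]
2: W B5 → L2 hit [D]
3: W B2 → L2 miss wb→B5 [D]
4: R B4 → L1 miss [-]
5: W B0 → L0 miss [D]
6: R B2 → L2 hit [D]
7: W B1 → L1 miss [D]
8: R B1 → L1 hit [D]
9: R B1 → L1 hit [D]
10: R B4 → L1 miss wb→B1 [-]
11: W B4 → L1 hit [D]

WB = [2, 5, 1]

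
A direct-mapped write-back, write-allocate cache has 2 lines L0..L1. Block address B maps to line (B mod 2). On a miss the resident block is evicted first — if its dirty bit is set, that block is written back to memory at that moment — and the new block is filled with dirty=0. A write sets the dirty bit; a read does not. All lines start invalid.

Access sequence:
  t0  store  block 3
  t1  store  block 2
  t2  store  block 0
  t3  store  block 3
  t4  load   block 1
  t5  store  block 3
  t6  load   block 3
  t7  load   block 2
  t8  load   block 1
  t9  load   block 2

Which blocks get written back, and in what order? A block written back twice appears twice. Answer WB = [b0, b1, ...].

WB = [2, 3, 0, 3]

  0 | W B3 → L1 miss [D]
  1 | W B2 → L0 miss [D]
  2 | W B0 → L0 miss wb→B2 [D]
  3 | W B3 → L1 hit [D]
  4 | R B1 → L1 miss wb→B3 [-]
  5 | W B3 → L1 miss [D]
  6 | R B3 → L1 hit [D]
  7 | R B2 → L0 miss wb→B0 [-]
  8 | R B1 → L1 miss wb→B3 [-]
  9 | R B2 → L0 hit [-]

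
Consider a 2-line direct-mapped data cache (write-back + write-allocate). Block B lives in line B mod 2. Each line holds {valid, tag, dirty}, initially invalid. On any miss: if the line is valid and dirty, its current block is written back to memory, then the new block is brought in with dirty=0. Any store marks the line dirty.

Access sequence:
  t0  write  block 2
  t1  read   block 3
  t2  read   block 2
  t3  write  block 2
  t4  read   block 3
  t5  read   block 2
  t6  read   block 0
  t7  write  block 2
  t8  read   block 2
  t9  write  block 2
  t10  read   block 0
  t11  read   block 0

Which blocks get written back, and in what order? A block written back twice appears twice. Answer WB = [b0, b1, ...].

0: W B2 → L0 miss [D]
1: R B3 → L1 miss [-]
2: R B2 → L0 hit [D]
3: W B2 → L0 hit [D]
4: R B3 → L1 hit [-]
5: R B2 → L0 hit [D]
6: R B0 → L0 miss wb→B2 [-]
7: W B2 → L0 miss [D]
8: R B2 → L0 hit [D]
9: W B2 → L0 hit [D]
10: R B0 → L0 miss wb→B2 [-]
11: R B0 → L0 hit [-]

WB = [2, 2]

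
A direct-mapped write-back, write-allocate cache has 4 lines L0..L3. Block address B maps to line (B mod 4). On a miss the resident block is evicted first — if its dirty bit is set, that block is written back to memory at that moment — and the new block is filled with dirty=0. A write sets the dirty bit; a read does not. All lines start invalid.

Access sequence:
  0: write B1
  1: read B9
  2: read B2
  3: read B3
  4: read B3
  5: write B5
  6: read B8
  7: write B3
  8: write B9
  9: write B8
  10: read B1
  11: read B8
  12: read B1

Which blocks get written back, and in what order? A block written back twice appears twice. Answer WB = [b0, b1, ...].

0: W B1 → L1 miss [D]
1: R B9 → L1 miss wb→B1 [-]
2: R B2 → L2 miss [-]
3: R B3 → L3 miss [-]
4: R B3 → L3 hit [-]
5: W B5 → L1 miss [D]
6: R B8 → L0 miss [-]
7: W B3 → L3 hit [D]
8: W B9 → L1 miss wb→B5 [D]
9: W B8 → L0 hit [D]
10: R B1 → L1 miss wb→B9 [-]
11: R B8 → L0 hit [D]
12: R B1 → L1 hit [-]

WB = [1, 5, 9]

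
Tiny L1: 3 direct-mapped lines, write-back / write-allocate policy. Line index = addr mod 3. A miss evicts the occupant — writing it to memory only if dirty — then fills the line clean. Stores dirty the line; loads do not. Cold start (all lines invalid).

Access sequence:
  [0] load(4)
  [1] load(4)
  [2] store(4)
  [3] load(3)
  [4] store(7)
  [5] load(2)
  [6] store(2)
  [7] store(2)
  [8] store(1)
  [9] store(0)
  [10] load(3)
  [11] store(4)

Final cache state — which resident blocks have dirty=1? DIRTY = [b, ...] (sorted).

DIRTY = [2, 4]

  0 | R B4 → L1 miss [-]
  1 | R B4 → L1 hit [-]
  2 | W B4 → L1 hit [D]
  3 | R B3 → L0 miss [-]
  4 | W B7 → L1 miss wb→B4 [D]
  5 | R B2 → L2 miss [-]
  6 | W B2 → L2 hit [D]
  7 | W B2 → L2 hit [D]
  8 | W B1 → L1 miss wb→B7 [D]
  9 | W B0 → L0 miss [D]
  10 | R B3 → L0 miss wb→B0 [-]
  11 | W B4 → L1 miss wb→B1 [D]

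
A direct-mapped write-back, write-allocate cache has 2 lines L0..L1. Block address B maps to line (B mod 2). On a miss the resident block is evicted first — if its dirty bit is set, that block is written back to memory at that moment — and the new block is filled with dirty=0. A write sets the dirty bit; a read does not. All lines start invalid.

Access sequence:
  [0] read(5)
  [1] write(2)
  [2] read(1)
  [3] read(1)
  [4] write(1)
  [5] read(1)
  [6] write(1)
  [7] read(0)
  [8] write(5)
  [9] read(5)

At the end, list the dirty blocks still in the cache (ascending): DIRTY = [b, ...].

DIRTY = [5]

  0 | R B5 → L1 miss [-]
  1 | W B2 → L0 miss [D]
  2 | R B1 → L1 miss [-]
  3 | R B1 → L1 hit [-]
  4 | W B1 → L1 hit [D]
  5 | R B1 → L1 hit [D]
  6 | W B1 → L1 hit [D]
  7 | R B0 → L0 miss wb→B2 [-]
  8 | W B5 → L1 miss wb→B1 [D]
  9 | R B5 → L1 hit [D]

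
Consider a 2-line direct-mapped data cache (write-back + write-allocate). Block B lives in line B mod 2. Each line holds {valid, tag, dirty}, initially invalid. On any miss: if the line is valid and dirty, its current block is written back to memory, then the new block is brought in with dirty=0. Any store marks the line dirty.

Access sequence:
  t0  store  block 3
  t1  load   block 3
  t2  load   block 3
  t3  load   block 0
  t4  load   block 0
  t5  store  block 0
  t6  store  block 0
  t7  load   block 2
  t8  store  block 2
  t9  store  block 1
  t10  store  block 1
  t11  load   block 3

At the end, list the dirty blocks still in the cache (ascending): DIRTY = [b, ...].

0: W B3 → L1 miss [D]
1: R B3 → L1 hit [D]
2: R B3 → L1 hit [D]
3: R B0 → L0 miss [-]
4: R B0 → L0 hit [-]
5: W B0 → L0 hit [D]
6: W B0 → L0 hit [D]
7: R B2 → L0 miss wb→B0 [-]
8: W B2 → L0 hit [D]
9: W B1 → L1 miss wb→B3 [D]
10: W B1 → L1 hit [D]
11: R B3 → L1 miss wb→B1 [-]

DIRTY = [2]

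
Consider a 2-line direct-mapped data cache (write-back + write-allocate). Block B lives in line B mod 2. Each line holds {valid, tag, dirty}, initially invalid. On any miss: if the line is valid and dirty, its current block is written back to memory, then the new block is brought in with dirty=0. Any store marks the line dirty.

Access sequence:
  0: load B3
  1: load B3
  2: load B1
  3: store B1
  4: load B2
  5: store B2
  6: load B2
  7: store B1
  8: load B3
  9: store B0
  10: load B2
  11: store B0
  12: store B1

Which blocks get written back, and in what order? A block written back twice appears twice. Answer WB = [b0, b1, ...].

WB = [1, 2, 0]

0: R B3 → L1 miss [-]
1: R B3 → L1 hit [-]
2: R B1 → L1 miss [-]
3: W B1 → L1 hit [D]
4: R B2 → L0 miss [-]
5: W B2 → L0 hit [D]
6: R B2 → L0 hit [D]
7: W B1 → L1 hit [D]
8: R B3 → L1 miss wb→B1 [-]
9: W B0 → L0 miss wb→B2 [D]
10: R B2 → L0 miss wb→B0 [-]
11: W B0 → L0 miss [D]
12: W B1 → L1 miss [D]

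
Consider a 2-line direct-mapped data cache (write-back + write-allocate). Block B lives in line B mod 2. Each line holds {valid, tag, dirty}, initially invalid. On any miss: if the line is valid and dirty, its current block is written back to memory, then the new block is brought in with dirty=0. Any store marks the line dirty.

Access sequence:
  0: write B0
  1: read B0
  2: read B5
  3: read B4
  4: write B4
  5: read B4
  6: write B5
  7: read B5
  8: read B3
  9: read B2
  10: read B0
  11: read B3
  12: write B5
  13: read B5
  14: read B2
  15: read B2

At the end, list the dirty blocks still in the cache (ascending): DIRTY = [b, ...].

0: W B0 -> L0 miss  d=D]
1: R B0 -> L0 hit  d=D]
2: R B5 -> L1 miss  d=-]
3: R B4 -> L0 miss wb->B0  d=-]
4: W B4 -> L0 hit  d=D]
5: R B4 -> L0 hit  d=D]
6: W B5 -> L1 hit  d=D]
7: R B5 -> L1 hit  d=D]
8: R B3 -> L1 miss wb->B5  d=-]
9: R B2 -> L0 miss wb->B4  d=-]
10: R B0 -> L0 miss  d=-]
11: R B3 -> L1 hit  d=-]
12: W B5 -> L1 miss  d=D]
13: R B5 -> L1 hit  d=D]
14: R B2 -> L0 miss  d=-]
15: R B2 -> L0 hit  d=-]

DIRTY = [5]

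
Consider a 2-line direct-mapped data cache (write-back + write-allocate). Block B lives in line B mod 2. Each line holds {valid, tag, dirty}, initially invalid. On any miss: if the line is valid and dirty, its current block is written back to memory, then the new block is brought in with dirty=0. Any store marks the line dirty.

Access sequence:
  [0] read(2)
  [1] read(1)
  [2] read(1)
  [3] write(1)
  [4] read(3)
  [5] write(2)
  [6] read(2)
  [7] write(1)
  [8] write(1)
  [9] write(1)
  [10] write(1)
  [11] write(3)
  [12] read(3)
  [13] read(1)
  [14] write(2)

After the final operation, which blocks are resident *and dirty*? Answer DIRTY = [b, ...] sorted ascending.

0: R B2 → L0 miss [-]
1: R B1 → L1 miss [-]
2: R B1 → L1 hit [-]
3: W B1 → L1 hit [D]
4: R B3 → L1 miss wb→B1 [-]
5: W B2 → L0 hit [D]
6: R B2 → L0 hit [D]
7: W B1 → L1 miss [D]
8: W B1 → L1 hit [D]
9: W B1 → L1 hit [D]
10: W B1 → L1 hit [D]
11: W B3 → L1 miss wb→B1 [D]
12: R B3 → L1 hit [D]
13: R B1 → L1 miss wb→B3 [-]
14: W B2 → L0 hit [D]

DIRTY = [2]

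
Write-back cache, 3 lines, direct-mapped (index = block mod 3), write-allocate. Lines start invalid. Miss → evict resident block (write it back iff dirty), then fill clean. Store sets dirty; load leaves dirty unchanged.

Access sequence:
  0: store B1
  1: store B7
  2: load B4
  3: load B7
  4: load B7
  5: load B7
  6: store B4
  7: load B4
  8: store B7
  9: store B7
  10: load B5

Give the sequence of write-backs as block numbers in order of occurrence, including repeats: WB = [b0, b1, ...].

  0 | W B1 → L1 miss [D]
  1 | W B7 → L1 miss wb→B1 [D]
  2 | R B4 → L1 miss wb→B7 [-]
  3 | R B7 → L1 miss [-]
  4 | R B7 → L1 hit [-]
  5 | R B7 → L1 hit [-]
  6 | W B4 → L1 miss [D]
  7 | R B4 → L1 hit [D]
  8 | W B7 → L1 miss wb→B4 [D]
  9 | W B7 → L1 hit [D]
  10 | R B5 → L2 miss [-]

WB = [1, 7, 4]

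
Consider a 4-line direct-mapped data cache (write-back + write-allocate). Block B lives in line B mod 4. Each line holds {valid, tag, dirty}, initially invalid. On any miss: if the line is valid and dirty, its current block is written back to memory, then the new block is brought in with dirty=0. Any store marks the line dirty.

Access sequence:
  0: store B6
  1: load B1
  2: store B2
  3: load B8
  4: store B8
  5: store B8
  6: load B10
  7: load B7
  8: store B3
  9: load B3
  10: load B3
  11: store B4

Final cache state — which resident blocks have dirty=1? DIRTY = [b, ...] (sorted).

DIRTY = [3, 4]

  0 | W B6 → L2 miss [D]
  1 | R B1 → L1 miss [-]
  2 | W B2 → L2 miss wb→B6 [D]
  3 | R B8 → L0 miss [-]
  4 | W B8 → L0 hit [D]
  5 | W B8 → L0 hit [D]
  6 | R B10 → L2 miss wb→B2 [-]
  7 | R B7 → L3 miss [-]
  8 | W B3 → L3 miss [D]
  9 | R B3 → L3 hit [D]
  10 | R B3 → L3 hit [D]
  11 | W B4 → L0 miss wb→B8 [D]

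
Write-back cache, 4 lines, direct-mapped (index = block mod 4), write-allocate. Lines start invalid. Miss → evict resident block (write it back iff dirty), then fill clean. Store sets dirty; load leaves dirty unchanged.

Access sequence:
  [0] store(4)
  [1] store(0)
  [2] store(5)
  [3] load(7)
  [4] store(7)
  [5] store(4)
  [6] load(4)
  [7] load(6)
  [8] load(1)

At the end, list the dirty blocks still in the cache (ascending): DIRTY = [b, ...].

DIRTY = [4, 7]

  0 | W B4 → L0 miss [D]
  1 | W B0 → L0 miss wb→B4 [D]
  2 | W B5 → L1 miss [D]
  3 | R B7 → L3 miss [-]
  4 | W B7 → L3 hit [D]
  5 | W B4 → L0 miss wb→B0 [D]
  6 | R B4 → L0 hit [D]
  7 | R B6 → L2 miss [-]
  8 | R B1 → L1 miss wb→B5 [-]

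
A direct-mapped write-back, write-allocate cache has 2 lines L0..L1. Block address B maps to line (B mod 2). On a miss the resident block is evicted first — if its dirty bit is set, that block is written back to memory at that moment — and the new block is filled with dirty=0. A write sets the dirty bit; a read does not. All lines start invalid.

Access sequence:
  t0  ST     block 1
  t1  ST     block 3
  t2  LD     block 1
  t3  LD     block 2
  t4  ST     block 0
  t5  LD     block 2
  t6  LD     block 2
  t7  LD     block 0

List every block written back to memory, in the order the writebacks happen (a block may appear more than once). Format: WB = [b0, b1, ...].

0: W B1 -> L1 miss  d=D]
1: W B3 -> L1 miss wb->B1  d=D]
2: R B1 -> L1 miss wb->B3  d=-]
3: R B2 -> L0 miss  d=-]
4: W B0 -> L0 miss  d=D]
5: R B2 -> L0 miss wb->B0  d=-]
6: R B2 -> L0 hit  d=-]
7: R B0 -> L0 miss  d=-]

WB = [1, 3, 0]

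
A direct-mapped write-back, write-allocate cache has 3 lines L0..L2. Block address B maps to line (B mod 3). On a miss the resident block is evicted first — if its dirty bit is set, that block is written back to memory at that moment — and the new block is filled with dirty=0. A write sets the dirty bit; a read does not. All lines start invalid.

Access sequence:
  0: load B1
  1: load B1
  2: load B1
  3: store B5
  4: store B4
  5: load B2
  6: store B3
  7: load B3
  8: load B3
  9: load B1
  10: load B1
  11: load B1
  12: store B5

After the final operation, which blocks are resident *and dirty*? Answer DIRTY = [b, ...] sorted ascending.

DIRTY = [3, 5]

  0 | R B1 → L1 miss [-]
  1 | R B1 → L1 hit [-]
  2 | R B1 → L1 hit [-]
  3 | W B5 → L2 miss [D]
  4 | W B4 → L1 miss [D]
  5 | R B2 → L2 miss wb→B5 [-]
  6 | W B3 → L0 miss [D]
  7 | R B3 → L0 hit [D]
  8 | R B3 → L0 hit [D]
  9 | R B1 → L1 miss wb→B4 [-]
  10 | R B1 → L1 hit [-]
  11 | R B1 → L1 hit [-]
  12 | W B5 → L2 miss [D]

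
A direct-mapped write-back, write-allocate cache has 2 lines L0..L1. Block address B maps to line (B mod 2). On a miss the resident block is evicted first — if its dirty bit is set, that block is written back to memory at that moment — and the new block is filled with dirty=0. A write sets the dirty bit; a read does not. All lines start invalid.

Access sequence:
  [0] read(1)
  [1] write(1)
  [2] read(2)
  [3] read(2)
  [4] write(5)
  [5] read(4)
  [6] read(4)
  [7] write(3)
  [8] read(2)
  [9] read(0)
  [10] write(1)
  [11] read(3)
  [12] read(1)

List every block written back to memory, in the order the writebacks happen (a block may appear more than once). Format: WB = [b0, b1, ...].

0: R B1 -> L1 miss  d=-]
1: W B1 -> L1 hit  d=D]
2: R B2 -> L0 miss  d=-]
3: R B2 -> L0 hit  d=-]
4: W B5 -> L1 miss wb->B1  d=D]
5: R B4 -> L0 miss  d=-]
6: R B4 -> L0 hit  d=-]
7: W B3 -> L1 miss wb->B5  d=D]
8: R B2 -> L0 miss  d=-]
9: R B0 -> L0 miss  d=-]
10: W B1 -> L1 miss wb->B3  d=D]
11: R B3 -> L1 miss wb->B1  d=-]
12: R B1 -> L1 miss  d=-]

WB = [1, 5, 3, 1]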